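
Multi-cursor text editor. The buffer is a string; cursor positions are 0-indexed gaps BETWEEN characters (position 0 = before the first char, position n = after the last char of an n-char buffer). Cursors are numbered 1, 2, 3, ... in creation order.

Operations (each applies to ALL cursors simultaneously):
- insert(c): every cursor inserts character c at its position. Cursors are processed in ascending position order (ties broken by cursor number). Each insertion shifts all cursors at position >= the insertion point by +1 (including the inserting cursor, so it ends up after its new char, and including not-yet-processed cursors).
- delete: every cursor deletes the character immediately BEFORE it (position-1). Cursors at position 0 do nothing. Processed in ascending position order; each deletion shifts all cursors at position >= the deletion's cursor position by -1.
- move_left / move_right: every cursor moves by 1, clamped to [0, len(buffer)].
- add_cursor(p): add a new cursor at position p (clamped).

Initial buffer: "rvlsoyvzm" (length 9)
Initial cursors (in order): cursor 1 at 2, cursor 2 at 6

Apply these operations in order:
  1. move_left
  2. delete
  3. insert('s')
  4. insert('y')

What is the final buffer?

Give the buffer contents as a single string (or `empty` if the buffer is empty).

After op 1 (move_left): buffer="rvlsoyvzm" (len 9), cursors c1@1 c2@5, authorship .........
After op 2 (delete): buffer="vlsyvzm" (len 7), cursors c1@0 c2@3, authorship .......
After op 3 (insert('s')): buffer="svlssyvzm" (len 9), cursors c1@1 c2@5, authorship 1...2....
After op 4 (insert('y')): buffer="syvlssyyvzm" (len 11), cursors c1@2 c2@7, authorship 11...22....

Answer: syvlssyyvzm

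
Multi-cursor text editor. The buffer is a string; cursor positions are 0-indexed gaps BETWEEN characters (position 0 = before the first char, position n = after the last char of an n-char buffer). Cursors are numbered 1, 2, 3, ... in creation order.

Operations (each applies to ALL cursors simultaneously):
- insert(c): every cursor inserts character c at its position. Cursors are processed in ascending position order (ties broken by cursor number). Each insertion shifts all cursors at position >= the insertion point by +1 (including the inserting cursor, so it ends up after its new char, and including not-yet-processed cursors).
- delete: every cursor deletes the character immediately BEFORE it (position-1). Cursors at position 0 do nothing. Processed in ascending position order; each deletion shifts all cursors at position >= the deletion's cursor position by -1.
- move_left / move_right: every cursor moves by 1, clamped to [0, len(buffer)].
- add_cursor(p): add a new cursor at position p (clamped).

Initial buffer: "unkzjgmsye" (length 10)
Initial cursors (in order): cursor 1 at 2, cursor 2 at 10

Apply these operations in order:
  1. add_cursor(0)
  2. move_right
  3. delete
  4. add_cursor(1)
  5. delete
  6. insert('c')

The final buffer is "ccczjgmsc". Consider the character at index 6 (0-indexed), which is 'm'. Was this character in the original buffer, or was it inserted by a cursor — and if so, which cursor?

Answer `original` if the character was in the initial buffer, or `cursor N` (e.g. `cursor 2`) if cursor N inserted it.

After op 1 (add_cursor(0)): buffer="unkzjgmsye" (len 10), cursors c3@0 c1@2 c2@10, authorship ..........
After op 2 (move_right): buffer="unkzjgmsye" (len 10), cursors c3@1 c1@3 c2@10, authorship ..........
After op 3 (delete): buffer="nzjgmsy" (len 7), cursors c3@0 c1@1 c2@7, authorship .......
After op 4 (add_cursor(1)): buffer="nzjgmsy" (len 7), cursors c3@0 c1@1 c4@1 c2@7, authorship .......
After op 5 (delete): buffer="zjgms" (len 5), cursors c1@0 c3@0 c4@0 c2@5, authorship .....
After op 6 (insert('c')): buffer="ccczjgmsc" (len 9), cursors c1@3 c3@3 c4@3 c2@9, authorship 134.....2
Authorship (.=original, N=cursor N): 1 3 4 . . . . . 2
Index 6: author = original

Answer: original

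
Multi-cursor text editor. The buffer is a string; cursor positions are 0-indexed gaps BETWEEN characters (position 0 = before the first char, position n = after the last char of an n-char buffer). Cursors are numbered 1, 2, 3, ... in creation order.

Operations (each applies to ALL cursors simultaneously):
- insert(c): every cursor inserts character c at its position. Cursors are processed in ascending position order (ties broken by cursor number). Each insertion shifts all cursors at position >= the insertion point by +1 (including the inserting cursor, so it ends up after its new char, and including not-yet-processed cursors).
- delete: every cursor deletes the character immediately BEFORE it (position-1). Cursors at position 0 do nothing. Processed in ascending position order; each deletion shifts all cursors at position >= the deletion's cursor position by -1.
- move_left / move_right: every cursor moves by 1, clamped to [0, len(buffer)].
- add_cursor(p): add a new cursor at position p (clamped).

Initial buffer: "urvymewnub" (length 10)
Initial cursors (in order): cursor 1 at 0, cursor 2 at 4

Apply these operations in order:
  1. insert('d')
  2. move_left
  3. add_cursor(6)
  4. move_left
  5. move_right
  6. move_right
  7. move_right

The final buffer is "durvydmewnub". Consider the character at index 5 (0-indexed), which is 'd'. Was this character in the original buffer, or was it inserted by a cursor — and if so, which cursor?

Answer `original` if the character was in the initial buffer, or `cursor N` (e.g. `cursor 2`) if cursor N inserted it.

After op 1 (insert('d')): buffer="durvydmewnub" (len 12), cursors c1@1 c2@6, authorship 1....2......
After op 2 (move_left): buffer="durvydmewnub" (len 12), cursors c1@0 c2@5, authorship 1....2......
After op 3 (add_cursor(6)): buffer="durvydmewnub" (len 12), cursors c1@0 c2@5 c3@6, authorship 1....2......
After op 4 (move_left): buffer="durvydmewnub" (len 12), cursors c1@0 c2@4 c3@5, authorship 1....2......
After op 5 (move_right): buffer="durvydmewnub" (len 12), cursors c1@1 c2@5 c3@6, authorship 1....2......
After op 6 (move_right): buffer="durvydmewnub" (len 12), cursors c1@2 c2@6 c3@7, authorship 1....2......
After op 7 (move_right): buffer="durvydmewnub" (len 12), cursors c1@3 c2@7 c3@8, authorship 1....2......
Authorship (.=original, N=cursor N): 1 . . . . 2 . . . . . .
Index 5: author = 2

Answer: cursor 2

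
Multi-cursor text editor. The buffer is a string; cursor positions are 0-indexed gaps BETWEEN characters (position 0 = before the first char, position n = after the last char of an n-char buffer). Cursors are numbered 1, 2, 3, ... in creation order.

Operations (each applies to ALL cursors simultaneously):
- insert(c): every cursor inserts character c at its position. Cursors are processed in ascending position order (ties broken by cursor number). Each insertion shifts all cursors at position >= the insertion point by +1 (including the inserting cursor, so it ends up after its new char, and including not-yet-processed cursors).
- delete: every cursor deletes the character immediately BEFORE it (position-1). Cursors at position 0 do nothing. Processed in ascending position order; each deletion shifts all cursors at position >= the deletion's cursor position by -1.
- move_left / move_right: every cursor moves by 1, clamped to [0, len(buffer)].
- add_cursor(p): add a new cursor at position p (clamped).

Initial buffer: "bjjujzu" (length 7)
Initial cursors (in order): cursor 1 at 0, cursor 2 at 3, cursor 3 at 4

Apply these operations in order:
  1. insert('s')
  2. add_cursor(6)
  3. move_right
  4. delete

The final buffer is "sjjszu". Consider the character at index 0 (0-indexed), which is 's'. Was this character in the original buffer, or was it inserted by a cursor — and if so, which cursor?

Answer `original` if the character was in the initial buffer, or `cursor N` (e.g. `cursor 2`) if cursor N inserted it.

Answer: cursor 1

Derivation:
After op 1 (insert('s')): buffer="sbjjsusjzu" (len 10), cursors c1@1 c2@5 c3@7, authorship 1...2.3...
After op 2 (add_cursor(6)): buffer="sbjjsusjzu" (len 10), cursors c1@1 c2@5 c4@6 c3@7, authorship 1...2.3...
After op 3 (move_right): buffer="sbjjsusjzu" (len 10), cursors c1@2 c2@6 c4@7 c3@8, authorship 1...2.3...
After op 4 (delete): buffer="sjjszu" (len 6), cursors c1@1 c2@4 c3@4 c4@4, authorship 1..2..
Authorship (.=original, N=cursor N): 1 . . 2 . .
Index 0: author = 1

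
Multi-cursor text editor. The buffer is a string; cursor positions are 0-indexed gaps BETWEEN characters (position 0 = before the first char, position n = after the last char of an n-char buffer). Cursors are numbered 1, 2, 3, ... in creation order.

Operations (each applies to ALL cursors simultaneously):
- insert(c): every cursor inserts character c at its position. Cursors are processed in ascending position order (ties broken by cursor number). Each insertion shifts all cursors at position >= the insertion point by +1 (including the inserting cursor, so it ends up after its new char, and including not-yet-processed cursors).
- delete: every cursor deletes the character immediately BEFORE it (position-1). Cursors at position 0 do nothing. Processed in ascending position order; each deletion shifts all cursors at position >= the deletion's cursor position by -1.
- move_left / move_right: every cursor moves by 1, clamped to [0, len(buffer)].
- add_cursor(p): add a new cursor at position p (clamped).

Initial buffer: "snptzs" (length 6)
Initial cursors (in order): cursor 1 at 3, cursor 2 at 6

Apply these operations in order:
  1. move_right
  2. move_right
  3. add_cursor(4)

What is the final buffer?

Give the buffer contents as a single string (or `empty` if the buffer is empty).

After op 1 (move_right): buffer="snptzs" (len 6), cursors c1@4 c2@6, authorship ......
After op 2 (move_right): buffer="snptzs" (len 6), cursors c1@5 c2@6, authorship ......
After op 3 (add_cursor(4)): buffer="snptzs" (len 6), cursors c3@4 c1@5 c2@6, authorship ......

Answer: snptzs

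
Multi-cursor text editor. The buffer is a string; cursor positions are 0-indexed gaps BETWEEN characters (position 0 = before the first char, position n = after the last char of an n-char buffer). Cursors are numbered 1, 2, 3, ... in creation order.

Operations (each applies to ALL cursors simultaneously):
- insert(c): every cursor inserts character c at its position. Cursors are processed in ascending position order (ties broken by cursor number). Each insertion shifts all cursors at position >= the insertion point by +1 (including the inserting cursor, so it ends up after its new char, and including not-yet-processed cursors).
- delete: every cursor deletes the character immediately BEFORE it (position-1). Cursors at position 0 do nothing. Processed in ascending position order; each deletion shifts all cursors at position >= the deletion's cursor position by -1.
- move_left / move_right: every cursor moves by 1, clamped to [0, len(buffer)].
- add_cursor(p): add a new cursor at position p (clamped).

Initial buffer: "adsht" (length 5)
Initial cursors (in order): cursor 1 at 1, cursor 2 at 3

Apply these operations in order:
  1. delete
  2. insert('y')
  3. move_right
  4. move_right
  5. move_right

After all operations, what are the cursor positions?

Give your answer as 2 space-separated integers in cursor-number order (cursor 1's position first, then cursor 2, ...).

After op 1 (delete): buffer="dht" (len 3), cursors c1@0 c2@1, authorship ...
After op 2 (insert('y')): buffer="ydyht" (len 5), cursors c1@1 c2@3, authorship 1.2..
After op 3 (move_right): buffer="ydyht" (len 5), cursors c1@2 c2@4, authorship 1.2..
After op 4 (move_right): buffer="ydyht" (len 5), cursors c1@3 c2@5, authorship 1.2..
After op 5 (move_right): buffer="ydyht" (len 5), cursors c1@4 c2@5, authorship 1.2..

Answer: 4 5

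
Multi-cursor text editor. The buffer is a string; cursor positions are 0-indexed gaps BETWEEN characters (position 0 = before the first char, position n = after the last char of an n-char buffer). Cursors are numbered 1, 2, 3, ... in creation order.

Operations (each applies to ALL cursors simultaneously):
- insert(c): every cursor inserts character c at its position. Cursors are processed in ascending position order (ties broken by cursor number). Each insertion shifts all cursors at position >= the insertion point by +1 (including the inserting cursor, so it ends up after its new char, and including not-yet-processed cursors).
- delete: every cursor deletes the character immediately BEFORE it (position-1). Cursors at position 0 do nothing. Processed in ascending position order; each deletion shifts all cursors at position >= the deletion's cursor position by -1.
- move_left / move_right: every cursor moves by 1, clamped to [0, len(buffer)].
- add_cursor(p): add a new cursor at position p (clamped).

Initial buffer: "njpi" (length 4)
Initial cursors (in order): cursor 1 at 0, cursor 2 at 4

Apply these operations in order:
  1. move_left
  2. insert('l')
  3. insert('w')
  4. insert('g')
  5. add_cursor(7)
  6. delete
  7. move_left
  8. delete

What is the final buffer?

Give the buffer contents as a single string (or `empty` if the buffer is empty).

After op 1 (move_left): buffer="njpi" (len 4), cursors c1@0 c2@3, authorship ....
After op 2 (insert('l')): buffer="lnjpli" (len 6), cursors c1@1 c2@5, authorship 1...2.
After op 3 (insert('w')): buffer="lwnjplwi" (len 8), cursors c1@2 c2@7, authorship 11...22.
After op 4 (insert('g')): buffer="lwgnjplwgi" (len 10), cursors c1@3 c2@9, authorship 111...222.
After op 5 (add_cursor(7)): buffer="lwgnjplwgi" (len 10), cursors c1@3 c3@7 c2@9, authorship 111...222.
After op 6 (delete): buffer="lwnjpwi" (len 7), cursors c1@2 c3@5 c2@6, authorship 11...2.
After op 7 (move_left): buffer="lwnjpwi" (len 7), cursors c1@1 c3@4 c2@5, authorship 11...2.
After op 8 (delete): buffer="wnwi" (len 4), cursors c1@0 c2@2 c3@2, authorship 1.2.

Answer: wnwi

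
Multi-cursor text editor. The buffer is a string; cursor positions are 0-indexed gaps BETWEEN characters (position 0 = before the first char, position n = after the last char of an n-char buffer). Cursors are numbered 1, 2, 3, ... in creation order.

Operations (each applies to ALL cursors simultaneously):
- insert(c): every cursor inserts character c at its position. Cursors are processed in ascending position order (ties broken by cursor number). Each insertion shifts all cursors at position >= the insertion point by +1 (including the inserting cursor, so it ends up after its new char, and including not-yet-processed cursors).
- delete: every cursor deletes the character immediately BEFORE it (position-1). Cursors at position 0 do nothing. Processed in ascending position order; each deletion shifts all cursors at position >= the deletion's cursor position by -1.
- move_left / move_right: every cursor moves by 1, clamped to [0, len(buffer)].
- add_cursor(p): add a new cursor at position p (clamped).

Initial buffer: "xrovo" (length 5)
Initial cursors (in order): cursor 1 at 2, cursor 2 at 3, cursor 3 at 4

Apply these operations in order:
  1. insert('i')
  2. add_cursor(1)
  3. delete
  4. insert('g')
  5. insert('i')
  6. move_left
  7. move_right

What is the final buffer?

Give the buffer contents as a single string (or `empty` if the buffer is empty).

After op 1 (insert('i')): buffer="xrioivio" (len 8), cursors c1@3 c2@5 c3@7, authorship ..1.2.3.
After op 2 (add_cursor(1)): buffer="xrioivio" (len 8), cursors c4@1 c1@3 c2@5 c3@7, authorship ..1.2.3.
After op 3 (delete): buffer="rovo" (len 4), cursors c4@0 c1@1 c2@2 c3@3, authorship ....
After op 4 (insert('g')): buffer="grgogvgo" (len 8), cursors c4@1 c1@3 c2@5 c3@7, authorship 4.1.2.3.
After op 5 (insert('i')): buffer="girgiogivgio" (len 12), cursors c4@2 c1@5 c2@8 c3@11, authorship 44.11.22.33.
After op 6 (move_left): buffer="girgiogivgio" (len 12), cursors c4@1 c1@4 c2@7 c3@10, authorship 44.11.22.33.
After op 7 (move_right): buffer="girgiogivgio" (len 12), cursors c4@2 c1@5 c2@8 c3@11, authorship 44.11.22.33.

Answer: girgiogivgio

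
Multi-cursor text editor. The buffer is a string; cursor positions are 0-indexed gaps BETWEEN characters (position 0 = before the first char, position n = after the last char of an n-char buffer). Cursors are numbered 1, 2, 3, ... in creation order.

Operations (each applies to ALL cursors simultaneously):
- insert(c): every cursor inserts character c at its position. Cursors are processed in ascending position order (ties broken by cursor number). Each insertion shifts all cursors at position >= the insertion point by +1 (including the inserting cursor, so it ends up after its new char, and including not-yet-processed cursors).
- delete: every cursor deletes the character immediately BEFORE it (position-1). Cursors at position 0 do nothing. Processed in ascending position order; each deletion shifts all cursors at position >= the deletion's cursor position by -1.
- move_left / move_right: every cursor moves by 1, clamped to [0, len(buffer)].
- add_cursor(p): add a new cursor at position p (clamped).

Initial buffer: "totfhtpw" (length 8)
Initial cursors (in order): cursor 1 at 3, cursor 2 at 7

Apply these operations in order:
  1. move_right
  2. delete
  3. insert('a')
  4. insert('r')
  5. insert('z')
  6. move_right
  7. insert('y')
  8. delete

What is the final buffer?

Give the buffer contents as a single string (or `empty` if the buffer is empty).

Answer: totarzhtparz

Derivation:
After op 1 (move_right): buffer="totfhtpw" (len 8), cursors c1@4 c2@8, authorship ........
After op 2 (delete): buffer="tothtp" (len 6), cursors c1@3 c2@6, authorship ......
After op 3 (insert('a')): buffer="totahtpa" (len 8), cursors c1@4 c2@8, authorship ...1...2
After op 4 (insert('r')): buffer="totarhtpar" (len 10), cursors c1@5 c2@10, authorship ...11...22
After op 5 (insert('z')): buffer="totarzhtparz" (len 12), cursors c1@6 c2@12, authorship ...111...222
After op 6 (move_right): buffer="totarzhtparz" (len 12), cursors c1@7 c2@12, authorship ...111...222
After op 7 (insert('y')): buffer="totarzhytparzy" (len 14), cursors c1@8 c2@14, authorship ...111.1..2222
After op 8 (delete): buffer="totarzhtparz" (len 12), cursors c1@7 c2@12, authorship ...111...222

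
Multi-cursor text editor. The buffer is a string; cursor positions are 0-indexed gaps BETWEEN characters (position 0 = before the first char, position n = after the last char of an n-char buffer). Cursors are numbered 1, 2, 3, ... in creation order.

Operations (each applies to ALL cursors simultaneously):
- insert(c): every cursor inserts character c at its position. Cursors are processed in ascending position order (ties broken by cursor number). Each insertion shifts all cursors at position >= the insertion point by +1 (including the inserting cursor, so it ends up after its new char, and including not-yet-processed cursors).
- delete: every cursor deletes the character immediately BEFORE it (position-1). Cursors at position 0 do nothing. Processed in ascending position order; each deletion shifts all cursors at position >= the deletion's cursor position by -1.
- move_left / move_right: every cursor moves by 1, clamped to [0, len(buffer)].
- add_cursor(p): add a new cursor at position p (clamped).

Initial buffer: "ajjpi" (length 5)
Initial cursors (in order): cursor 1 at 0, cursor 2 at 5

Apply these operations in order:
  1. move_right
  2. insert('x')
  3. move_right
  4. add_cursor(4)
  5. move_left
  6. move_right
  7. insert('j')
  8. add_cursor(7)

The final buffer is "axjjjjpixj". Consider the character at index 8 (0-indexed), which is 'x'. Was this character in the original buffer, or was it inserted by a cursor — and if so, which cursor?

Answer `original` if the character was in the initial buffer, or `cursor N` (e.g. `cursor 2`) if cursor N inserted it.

Answer: cursor 2

Derivation:
After op 1 (move_right): buffer="ajjpi" (len 5), cursors c1@1 c2@5, authorship .....
After op 2 (insert('x')): buffer="axjjpix" (len 7), cursors c1@2 c2@7, authorship .1....2
After op 3 (move_right): buffer="axjjpix" (len 7), cursors c1@3 c2@7, authorship .1....2
After op 4 (add_cursor(4)): buffer="axjjpix" (len 7), cursors c1@3 c3@4 c2@7, authorship .1....2
After op 5 (move_left): buffer="axjjpix" (len 7), cursors c1@2 c3@3 c2@6, authorship .1....2
After op 6 (move_right): buffer="axjjpix" (len 7), cursors c1@3 c3@4 c2@7, authorship .1....2
After op 7 (insert('j')): buffer="axjjjjpixj" (len 10), cursors c1@4 c3@6 c2@10, authorship .1.1.3..22
After op 8 (add_cursor(7)): buffer="axjjjjpixj" (len 10), cursors c1@4 c3@6 c4@7 c2@10, authorship .1.1.3..22
Authorship (.=original, N=cursor N): . 1 . 1 . 3 . . 2 2
Index 8: author = 2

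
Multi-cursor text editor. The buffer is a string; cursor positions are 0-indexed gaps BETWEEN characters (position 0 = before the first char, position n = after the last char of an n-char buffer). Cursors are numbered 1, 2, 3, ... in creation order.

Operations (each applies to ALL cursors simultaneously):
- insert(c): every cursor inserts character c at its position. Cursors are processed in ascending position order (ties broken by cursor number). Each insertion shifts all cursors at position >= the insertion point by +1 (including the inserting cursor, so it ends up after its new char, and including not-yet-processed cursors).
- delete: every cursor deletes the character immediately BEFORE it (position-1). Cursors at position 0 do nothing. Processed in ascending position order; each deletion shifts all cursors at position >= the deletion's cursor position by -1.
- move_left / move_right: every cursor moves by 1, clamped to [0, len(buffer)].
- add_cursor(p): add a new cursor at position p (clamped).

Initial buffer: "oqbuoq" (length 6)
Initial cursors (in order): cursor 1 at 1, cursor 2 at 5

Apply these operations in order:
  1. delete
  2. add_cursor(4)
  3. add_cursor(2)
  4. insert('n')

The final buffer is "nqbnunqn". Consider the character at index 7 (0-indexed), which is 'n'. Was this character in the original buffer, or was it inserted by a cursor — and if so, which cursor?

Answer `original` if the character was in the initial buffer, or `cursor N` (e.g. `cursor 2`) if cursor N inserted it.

Answer: cursor 3

Derivation:
After op 1 (delete): buffer="qbuq" (len 4), cursors c1@0 c2@3, authorship ....
After op 2 (add_cursor(4)): buffer="qbuq" (len 4), cursors c1@0 c2@3 c3@4, authorship ....
After op 3 (add_cursor(2)): buffer="qbuq" (len 4), cursors c1@0 c4@2 c2@3 c3@4, authorship ....
After op 4 (insert('n')): buffer="nqbnunqn" (len 8), cursors c1@1 c4@4 c2@6 c3@8, authorship 1..4.2.3
Authorship (.=original, N=cursor N): 1 . . 4 . 2 . 3
Index 7: author = 3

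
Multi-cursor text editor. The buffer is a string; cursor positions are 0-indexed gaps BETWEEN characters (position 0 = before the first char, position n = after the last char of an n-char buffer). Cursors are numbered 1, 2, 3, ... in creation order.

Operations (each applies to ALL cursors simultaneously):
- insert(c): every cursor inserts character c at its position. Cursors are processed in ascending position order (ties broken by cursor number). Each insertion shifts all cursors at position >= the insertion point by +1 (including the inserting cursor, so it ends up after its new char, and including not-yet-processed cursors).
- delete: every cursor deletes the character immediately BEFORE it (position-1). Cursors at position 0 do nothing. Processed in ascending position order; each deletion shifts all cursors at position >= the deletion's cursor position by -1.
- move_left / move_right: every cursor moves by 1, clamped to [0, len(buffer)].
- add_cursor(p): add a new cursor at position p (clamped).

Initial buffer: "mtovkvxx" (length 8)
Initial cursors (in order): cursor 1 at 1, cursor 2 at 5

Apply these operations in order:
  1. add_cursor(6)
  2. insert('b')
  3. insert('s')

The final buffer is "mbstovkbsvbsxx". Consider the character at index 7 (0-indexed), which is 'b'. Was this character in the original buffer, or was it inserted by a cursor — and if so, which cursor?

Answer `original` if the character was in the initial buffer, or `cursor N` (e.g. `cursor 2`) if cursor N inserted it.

After op 1 (add_cursor(6)): buffer="mtovkvxx" (len 8), cursors c1@1 c2@5 c3@6, authorship ........
After op 2 (insert('b')): buffer="mbtovkbvbxx" (len 11), cursors c1@2 c2@7 c3@9, authorship .1....2.3..
After op 3 (insert('s')): buffer="mbstovkbsvbsxx" (len 14), cursors c1@3 c2@9 c3@12, authorship .11....22.33..
Authorship (.=original, N=cursor N): . 1 1 . . . . 2 2 . 3 3 . .
Index 7: author = 2

Answer: cursor 2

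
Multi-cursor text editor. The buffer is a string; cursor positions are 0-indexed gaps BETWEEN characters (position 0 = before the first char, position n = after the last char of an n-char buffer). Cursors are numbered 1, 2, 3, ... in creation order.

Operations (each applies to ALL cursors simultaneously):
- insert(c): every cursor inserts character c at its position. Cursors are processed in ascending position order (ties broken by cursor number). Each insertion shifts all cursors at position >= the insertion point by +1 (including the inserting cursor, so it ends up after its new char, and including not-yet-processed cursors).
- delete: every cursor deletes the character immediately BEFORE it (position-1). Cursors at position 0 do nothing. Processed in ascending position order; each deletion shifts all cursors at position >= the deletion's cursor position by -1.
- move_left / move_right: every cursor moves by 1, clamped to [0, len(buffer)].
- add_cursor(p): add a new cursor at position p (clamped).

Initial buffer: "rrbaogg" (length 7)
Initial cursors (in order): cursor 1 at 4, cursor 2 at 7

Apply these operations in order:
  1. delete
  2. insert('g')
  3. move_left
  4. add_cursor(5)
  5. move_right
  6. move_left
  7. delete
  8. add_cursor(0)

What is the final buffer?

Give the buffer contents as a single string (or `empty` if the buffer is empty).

Answer: rrgg

Derivation:
After op 1 (delete): buffer="rrbog" (len 5), cursors c1@3 c2@5, authorship .....
After op 2 (insert('g')): buffer="rrbgogg" (len 7), cursors c1@4 c2@7, authorship ...1..2
After op 3 (move_left): buffer="rrbgogg" (len 7), cursors c1@3 c2@6, authorship ...1..2
After op 4 (add_cursor(5)): buffer="rrbgogg" (len 7), cursors c1@3 c3@5 c2@6, authorship ...1..2
After op 5 (move_right): buffer="rrbgogg" (len 7), cursors c1@4 c3@6 c2@7, authorship ...1..2
After op 6 (move_left): buffer="rrbgogg" (len 7), cursors c1@3 c3@5 c2@6, authorship ...1..2
After op 7 (delete): buffer="rrgg" (len 4), cursors c1@2 c2@3 c3@3, authorship ..12
After op 8 (add_cursor(0)): buffer="rrgg" (len 4), cursors c4@0 c1@2 c2@3 c3@3, authorship ..12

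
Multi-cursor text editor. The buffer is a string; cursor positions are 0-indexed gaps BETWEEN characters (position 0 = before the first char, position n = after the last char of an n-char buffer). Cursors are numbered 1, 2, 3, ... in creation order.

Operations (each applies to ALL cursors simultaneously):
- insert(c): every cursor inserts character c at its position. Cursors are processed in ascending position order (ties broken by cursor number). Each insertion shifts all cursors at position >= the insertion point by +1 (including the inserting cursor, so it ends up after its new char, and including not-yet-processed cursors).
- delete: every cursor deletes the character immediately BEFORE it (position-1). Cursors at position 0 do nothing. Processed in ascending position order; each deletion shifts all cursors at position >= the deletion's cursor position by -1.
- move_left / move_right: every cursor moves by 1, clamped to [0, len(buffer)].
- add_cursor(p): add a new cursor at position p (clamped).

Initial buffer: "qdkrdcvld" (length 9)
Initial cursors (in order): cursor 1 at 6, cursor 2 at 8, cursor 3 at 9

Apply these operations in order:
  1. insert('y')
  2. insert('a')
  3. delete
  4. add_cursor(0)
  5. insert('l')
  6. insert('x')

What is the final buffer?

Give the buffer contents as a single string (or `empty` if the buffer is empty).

Answer: lxqdkrdcylxvlylxdylx

Derivation:
After op 1 (insert('y')): buffer="qdkrdcyvlydy" (len 12), cursors c1@7 c2@10 c3@12, authorship ......1..2.3
After op 2 (insert('a')): buffer="qdkrdcyavlyadya" (len 15), cursors c1@8 c2@12 c3@15, authorship ......11..22.33
After op 3 (delete): buffer="qdkrdcyvlydy" (len 12), cursors c1@7 c2@10 c3@12, authorship ......1..2.3
After op 4 (add_cursor(0)): buffer="qdkrdcyvlydy" (len 12), cursors c4@0 c1@7 c2@10 c3@12, authorship ......1..2.3
After op 5 (insert('l')): buffer="lqdkrdcylvlyldyl" (len 16), cursors c4@1 c1@9 c2@13 c3@16, authorship 4......11..22.33
After op 6 (insert('x')): buffer="lxqdkrdcylxvlylxdylx" (len 20), cursors c4@2 c1@11 c2@16 c3@20, authorship 44......111..222.333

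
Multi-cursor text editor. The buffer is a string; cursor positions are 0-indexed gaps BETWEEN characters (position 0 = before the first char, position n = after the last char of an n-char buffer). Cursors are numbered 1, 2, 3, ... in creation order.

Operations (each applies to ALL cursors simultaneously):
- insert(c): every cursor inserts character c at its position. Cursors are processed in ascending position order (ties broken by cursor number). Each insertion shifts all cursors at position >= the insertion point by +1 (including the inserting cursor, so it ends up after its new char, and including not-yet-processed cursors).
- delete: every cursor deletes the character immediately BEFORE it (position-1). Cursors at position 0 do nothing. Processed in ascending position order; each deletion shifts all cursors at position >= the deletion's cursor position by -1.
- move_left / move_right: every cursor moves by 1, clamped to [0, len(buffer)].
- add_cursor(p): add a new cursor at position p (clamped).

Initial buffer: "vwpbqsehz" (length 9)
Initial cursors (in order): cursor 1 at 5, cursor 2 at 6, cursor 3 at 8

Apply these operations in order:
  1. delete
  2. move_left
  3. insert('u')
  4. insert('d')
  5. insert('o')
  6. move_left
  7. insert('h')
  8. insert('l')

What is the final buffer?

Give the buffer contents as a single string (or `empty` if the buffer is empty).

After op 1 (delete): buffer="vwpbez" (len 6), cursors c1@4 c2@4 c3@5, authorship ......
After op 2 (move_left): buffer="vwpbez" (len 6), cursors c1@3 c2@3 c3@4, authorship ......
After op 3 (insert('u')): buffer="vwpuubuez" (len 9), cursors c1@5 c2@5 c3@7, authorship ...12.3..
After op 4 (insert('d')): buffer="vwpuuddbudez" (len 12), cursors c1@7 c2@7 c3@10, authorship ...1212.33..
After op 5 (insert('o')): buffer="vwpuuddoobudoez" (len 15), cursors c1@9 c2@9 c3@13, authorship ...121212.333..
After op 6 (move_left): buffer="vwpuuddoobudoez" (len 15), cursors c1@8 c2@8 c3@12, authorship ...121212.333..
After op 7 (insert('h')): buffer="vwpuuddohhobudhoez" (len 18), cursors c1@10 c2@10 c3@15, authorship ...12121122.3333..
After op 8 (insert('l')): buffer="vwpuuddohhllobudhloez" (len 21), cursors c1@12 c2@12 c3@18, authorship ...1212112122.33333..

Answer: vwpuuddohhllobudhloez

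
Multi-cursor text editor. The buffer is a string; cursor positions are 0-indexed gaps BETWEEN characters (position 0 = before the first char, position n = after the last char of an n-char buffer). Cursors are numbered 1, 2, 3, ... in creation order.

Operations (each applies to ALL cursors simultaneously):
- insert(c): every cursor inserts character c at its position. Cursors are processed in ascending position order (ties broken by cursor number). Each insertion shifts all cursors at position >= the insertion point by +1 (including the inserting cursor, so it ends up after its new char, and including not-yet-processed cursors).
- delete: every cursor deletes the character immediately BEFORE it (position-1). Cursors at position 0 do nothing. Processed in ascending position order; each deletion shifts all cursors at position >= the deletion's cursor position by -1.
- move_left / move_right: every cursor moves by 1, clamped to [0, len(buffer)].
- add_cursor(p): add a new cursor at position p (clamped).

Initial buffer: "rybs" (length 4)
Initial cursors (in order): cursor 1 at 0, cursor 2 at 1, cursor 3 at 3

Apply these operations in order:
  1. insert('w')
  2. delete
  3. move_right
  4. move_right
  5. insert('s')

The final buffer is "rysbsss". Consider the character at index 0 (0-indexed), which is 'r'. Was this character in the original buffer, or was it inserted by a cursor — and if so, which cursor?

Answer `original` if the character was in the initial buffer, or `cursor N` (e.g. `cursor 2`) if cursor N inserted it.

Answer: original

Derivation:
After op 1 (insert('w')): buffer="wrwybws" (len 7), cursors c1@1 c2@3 c3@6, authorship 1.2..3.
After op 2 (delete): buffer="rybs" (len 4), cursors c1@0 c2@1 c3@3, authorship ....
After op 3 (move_right): buffer="rybs" (len 4), cursors c1@1 c2@2 c3@4, authorship ....
After op 4 (move_right): buffer="rybs" (len 4), cursors c1@2 c2@3 c3@4, authorship ....
After op 5 (insert('s')): buffer="rysbsss" (len 7), cursors c1@3 c2@5 c3@7, authorship ..1.2.3
Authorship (.=original, N=cursor N): . . 1 . 2 . 3
Index 0: author = original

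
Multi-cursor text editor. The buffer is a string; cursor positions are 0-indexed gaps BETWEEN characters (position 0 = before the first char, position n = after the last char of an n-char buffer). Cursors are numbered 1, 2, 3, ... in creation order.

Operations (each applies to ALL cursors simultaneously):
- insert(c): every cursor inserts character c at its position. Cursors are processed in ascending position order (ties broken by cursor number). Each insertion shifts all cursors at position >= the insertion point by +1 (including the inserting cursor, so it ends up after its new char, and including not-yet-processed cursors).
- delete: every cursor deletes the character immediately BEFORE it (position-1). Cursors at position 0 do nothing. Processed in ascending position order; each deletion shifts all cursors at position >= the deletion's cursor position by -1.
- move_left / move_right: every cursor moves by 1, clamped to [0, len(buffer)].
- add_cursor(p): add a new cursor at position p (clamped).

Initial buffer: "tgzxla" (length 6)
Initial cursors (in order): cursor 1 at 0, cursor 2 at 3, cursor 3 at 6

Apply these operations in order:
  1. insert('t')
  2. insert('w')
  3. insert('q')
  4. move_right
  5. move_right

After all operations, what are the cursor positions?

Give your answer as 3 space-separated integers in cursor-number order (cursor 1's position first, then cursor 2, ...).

Answer: 5 11 15

Derivation:
After op 1 (insert('t')): buffer="ttgztxlat" (len 9), cursors c1@1 c2@5 c3@9, authorship 1...2...3
After op 2 (insert('w')): buffer="twtgztwxlatw" (len 12), cursors c1@2 c2@7 c3@12, authorship 11...22...33
After op 3 (insert('q')): buffer="twqtgztwqxlatwq" (len 15), cursors c1@3 c2@9 c3@15, authorship 111...222...333
After op 4 (move_right): buffer="twqtgztwqxlatwq" (len 15), cursors c1@4 c2@10 c3@15, authorship 111...222...333
After op 5 (move_right): buffer="twqtgztwqxlatwq" (len 15), cursors c1@5 c2@11 c3@15, authorship 111...222...333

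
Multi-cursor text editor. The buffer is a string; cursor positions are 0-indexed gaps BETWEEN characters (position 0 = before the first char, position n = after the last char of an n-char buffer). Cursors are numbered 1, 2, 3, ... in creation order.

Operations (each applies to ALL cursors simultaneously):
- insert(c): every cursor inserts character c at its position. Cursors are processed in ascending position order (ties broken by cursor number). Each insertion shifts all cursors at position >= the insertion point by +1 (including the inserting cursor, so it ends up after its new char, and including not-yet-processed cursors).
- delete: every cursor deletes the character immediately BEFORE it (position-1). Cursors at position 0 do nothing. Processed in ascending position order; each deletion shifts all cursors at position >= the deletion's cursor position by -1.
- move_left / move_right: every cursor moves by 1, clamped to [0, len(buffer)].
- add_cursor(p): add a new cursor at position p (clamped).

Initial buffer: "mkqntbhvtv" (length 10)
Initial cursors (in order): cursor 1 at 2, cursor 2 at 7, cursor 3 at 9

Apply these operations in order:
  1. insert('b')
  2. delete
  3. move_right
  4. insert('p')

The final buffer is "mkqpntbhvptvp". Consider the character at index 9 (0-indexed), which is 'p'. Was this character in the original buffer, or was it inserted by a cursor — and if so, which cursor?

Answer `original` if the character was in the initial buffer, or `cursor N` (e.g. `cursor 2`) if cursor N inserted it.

After op 1 (insert('b')): buffer="mkbqntbhbvtbv" (len 13), cursors c1@3 c2@9 c3@12, authorship ..1.....2..3.
After op 2 (delete): buffer="mkqntbhvtv" (len 10), cursors c1@2 c2@7 c3@9, authorship ..........
After op 3 (move_right): buffer="mkqntbhvtv" (len 10), cursors c1@3 c2@8 c3@10, authorship ..........
After op 4 (insert('p')): buffer="mkqpntbhvptvp" (len 13), cursors c1@4 c2@10 c3@13, authorship ...1.....2..3
Authorship (.=original, N=cursor N): . . . 1 . . . . . 2 . . 3
Index 9: author = 2

Answer: cursor 2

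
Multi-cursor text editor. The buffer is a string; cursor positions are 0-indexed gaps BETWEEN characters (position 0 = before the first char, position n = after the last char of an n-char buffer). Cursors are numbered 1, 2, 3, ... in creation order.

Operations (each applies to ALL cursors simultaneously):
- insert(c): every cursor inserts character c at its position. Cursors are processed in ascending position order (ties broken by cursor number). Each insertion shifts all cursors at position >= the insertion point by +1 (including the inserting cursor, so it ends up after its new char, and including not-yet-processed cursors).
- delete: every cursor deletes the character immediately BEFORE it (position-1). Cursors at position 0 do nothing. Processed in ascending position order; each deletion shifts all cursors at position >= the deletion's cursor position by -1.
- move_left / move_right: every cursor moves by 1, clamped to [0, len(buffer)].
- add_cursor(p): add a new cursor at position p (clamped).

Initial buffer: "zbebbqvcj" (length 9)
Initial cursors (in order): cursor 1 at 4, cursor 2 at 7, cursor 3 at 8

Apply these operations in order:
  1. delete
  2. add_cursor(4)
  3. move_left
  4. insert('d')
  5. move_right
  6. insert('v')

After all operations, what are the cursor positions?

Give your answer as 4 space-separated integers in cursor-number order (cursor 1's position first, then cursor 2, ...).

Answer: 5 13 13 8

Derivation:
After op 1 (delete): buffer="zbebqj" (len 6), cursors c1@3 c2@5 c3@5, authorship ......
After op 2 (add_cursor(4)): buffer="zbebqj" (len 6), cursors c1@3 c4@4 c2@5 c3@5, authorship ......
After op 3 (move_left): buffer="zbebqj" (len 6), cursors c1@2 c4@3 c2@4 c3@4, authorship ......
After op 4 (insert('d')): buffer="zbdedbddqj" (len 10), cursors c1@3 c4@5 c2@8 c3@8, authorship ..1.4.23..
After op 5 (move_right): buffer="zbdedbddqj" (len 10), cursors c1@4 c4@6 c2@9 c3@9, authorship ..1.4.23..
After op 6 (insert('v')): buffer="zbdevdbvddqvvj" (len 14), cursors c1@5 c4@8 c2@13 c3@13, authorship ..1.14.423.23.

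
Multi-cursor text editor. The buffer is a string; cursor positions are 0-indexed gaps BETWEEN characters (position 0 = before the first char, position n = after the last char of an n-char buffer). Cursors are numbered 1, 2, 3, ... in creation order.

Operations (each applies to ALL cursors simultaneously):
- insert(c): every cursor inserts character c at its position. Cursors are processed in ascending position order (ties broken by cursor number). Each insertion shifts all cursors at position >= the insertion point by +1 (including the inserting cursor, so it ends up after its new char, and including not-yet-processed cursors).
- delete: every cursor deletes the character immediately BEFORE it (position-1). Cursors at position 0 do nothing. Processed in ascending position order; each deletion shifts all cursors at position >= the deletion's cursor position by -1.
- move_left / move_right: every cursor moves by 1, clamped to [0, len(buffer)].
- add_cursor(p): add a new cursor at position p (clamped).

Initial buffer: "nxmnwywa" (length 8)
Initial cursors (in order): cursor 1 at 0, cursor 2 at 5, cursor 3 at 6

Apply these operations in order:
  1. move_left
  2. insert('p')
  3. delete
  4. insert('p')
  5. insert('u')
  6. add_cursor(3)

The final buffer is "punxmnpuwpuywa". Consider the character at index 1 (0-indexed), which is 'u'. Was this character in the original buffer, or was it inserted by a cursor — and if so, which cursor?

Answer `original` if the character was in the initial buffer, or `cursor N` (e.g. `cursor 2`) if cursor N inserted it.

After op 1 (move_left): buffer="nxmnwywa" (len 8), cursors c1@0 c2@4 c3@5, authorship ........
After op 2 (insert('p')): buffer="pnxmnpwpywa" (len 11), cursors c1@1 c2@6 c3@8, authorship 1....2.3...
After op 3 (delete): buffer="nxmnwywa" (len 8), cursors c1@0 c2@4 c3@5, authorship ........
After op 4 (insert('p')): buffer="pnxmnpwpywa" (len 11), cursors c1@1 c2@6 c3@8, authorship 1....2.3...
After op 5 (insert('u')): buffer="punxmnpuwpuywa" (len 14), cursors c1@2 c2@8 c3@11, authorship 11....22.33...
After op 6 (add_cursor(3)): buffer="punxmnpuwpuywa" (len 14), cursors c1@2 c4@3 c2@8 c3@11, authorship 11....22.33...
Authorship (.=original, N=cursor N): 1 1 . . . . 2 2 . 3 3 . . .
Index 1: author = 1

Answer: cursor 1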